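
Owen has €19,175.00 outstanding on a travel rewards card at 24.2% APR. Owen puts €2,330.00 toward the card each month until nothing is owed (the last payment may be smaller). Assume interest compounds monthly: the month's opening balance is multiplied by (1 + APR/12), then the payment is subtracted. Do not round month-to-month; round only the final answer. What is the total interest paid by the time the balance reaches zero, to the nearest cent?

Monthly rate r = 24.2%/12 = 2.01667% = 0.0201667.
Payoff takes n = ⌈−ln(1 − rB₀/P)/ln(1+r)⌉ = ⌈9.089⌉ = 10 payments; the last is €210.14.
Total paid = 9·€2,330.00 + €210.14 = €21,180.14.
Total interest = total paid − principal = €21,180.14 − €19,175.00 = €2,005.14.

€2,005.14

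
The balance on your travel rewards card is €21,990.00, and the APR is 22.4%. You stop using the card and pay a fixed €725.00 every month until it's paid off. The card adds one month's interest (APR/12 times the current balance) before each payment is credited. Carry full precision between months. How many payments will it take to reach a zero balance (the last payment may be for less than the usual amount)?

46 months

Monthly rate r = 22.4%/12 = 1.86667% = 0.0186667.
Recurrence: B ← B·(1+r) − €725.00.
Month 1: interest €410.48; balance after payment €21,675.48.
Month 2: interest €404.61; balance after payment €21,355.09.
Closed form: n = −ln(1 − rB₀/P)/ln(1+r) = −ln(0.43382)/ln(1.01867) ≈ 45.155, so the balance reaches zero during payment 46.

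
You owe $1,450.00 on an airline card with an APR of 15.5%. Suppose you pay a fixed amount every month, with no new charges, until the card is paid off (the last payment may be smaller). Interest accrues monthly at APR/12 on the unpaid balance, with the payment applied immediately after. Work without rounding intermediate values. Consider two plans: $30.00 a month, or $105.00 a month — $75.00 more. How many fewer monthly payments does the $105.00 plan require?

61 fewer payments

Monthly rate r = 15.5%/12 = 1.29167% = 0.0129167.
At $30.00/mo: n = ⌈−ln(1 − rB₀/P)/ln(1+r)⌉ = 77 payments (last $8.45); total interest = total paid − $1,450.00 = $838.45.
At $105.00/mo: 16 payments (last $32.54); total interest $157.54.
Payments saved = 77 − 16 = 61.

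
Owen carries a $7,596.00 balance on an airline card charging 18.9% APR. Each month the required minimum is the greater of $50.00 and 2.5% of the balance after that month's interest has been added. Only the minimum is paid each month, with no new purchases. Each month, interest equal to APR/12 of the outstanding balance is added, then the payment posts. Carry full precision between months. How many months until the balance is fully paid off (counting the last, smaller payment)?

Monthly rate r = 18.9%/12 = 1.575% = 0.01575.
While 2.5% of the post-interest balance exceeds $50.00, each month B ← (B·(1+r))·(1 − 0.025), i.e. B shrinks by the factor (1+r)·0.975 = 0.99036.
This holds for months 1–140. Entering month 141 the balance is $1,956.08; 2.5% of the post-interest balance is now below $50.00, so the flat $50.00 minimum applies from here.
From month 141 a fixed $50.00 at rate r clears $1,956.08 in 62 more payments. Total: 140 + 62 = 202 months.

202 months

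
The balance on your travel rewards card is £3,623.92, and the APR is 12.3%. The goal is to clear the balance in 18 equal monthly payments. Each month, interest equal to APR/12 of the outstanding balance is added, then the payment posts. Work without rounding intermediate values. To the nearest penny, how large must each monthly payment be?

Monthly rate r = 12.3%/12 = 1.025% = 0.01025.
Level-payment amortization: P = B₀·r / (1 − (1+r)^(−n)) = 3623.92·0.01025 / (1 − 1.01025^(−18)).
Denominator 1 − (1+r)^(−18) = 0.167698771.
P = 37.1452 / 0.167698771 ≈ 221.50.

£221.50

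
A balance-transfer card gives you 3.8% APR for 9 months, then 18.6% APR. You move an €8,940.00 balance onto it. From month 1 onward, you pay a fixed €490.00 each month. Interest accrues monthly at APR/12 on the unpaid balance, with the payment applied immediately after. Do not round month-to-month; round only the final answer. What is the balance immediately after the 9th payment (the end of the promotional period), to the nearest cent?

Promo months 1–9 at r₀ = 3.8%/12 = 0.00316667; months 10+ at r₁ = 18.6%/12 = 0.0155.
After month 9: iterate B ← B·(1+r₀) − €490.00 for 9 months → €4,731.77.

€4,731.77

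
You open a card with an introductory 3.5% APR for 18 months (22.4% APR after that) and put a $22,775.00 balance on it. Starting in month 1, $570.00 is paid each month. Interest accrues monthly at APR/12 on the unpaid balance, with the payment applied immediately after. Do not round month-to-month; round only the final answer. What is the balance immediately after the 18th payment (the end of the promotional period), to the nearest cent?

$13,482.43

Promo months 1–18 at r₀ = 3.5%/12 = 0.00291667; months 19+ at r₁ = 22.4%/12 = 0.0186667.
After month 18: iterate B ← B·(1+r₀) − $570.00 for 18 months → $13,482.43.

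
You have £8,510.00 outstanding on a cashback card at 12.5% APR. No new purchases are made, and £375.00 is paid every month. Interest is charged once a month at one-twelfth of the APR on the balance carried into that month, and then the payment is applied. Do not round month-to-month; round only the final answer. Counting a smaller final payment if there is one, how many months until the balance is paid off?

Monthly rate r = 12.5%/12 = 1.04167% = 0.0104167.
Recurrence: B ← B·(1+r) − £375.00.
Month 1: interest £88.65; balance after payment £8,223.65.
Month 2: interest £85.66; balance after payment £7,934.31.
Closed form: n = −ln(1 − rB₀/P)/ln(1+r) = −ln(0.76361)/ln(1.01042) ≈ 26.025, so the balance reaches zero during payment 27.

27 months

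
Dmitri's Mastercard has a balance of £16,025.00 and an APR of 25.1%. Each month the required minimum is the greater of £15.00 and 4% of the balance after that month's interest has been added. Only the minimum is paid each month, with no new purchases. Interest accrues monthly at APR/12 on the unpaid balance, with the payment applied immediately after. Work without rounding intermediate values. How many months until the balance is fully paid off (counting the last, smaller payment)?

Monthly rate r = 25.1%/12 = 2.09167% = 0.0209167.
While 4% of the post-interest balance exceeds £15.00, each month B ← (B·(1+r))·(1 − 0.04), i.e. B shrinks by the factor (1+r)·0.96 = 0.98008.
This holds for months 1–188. Entering month 189 the balance is £364.72; 4% of the post-interest balance is now below £15.00, so the flat £15.00 minimum applies from here.
From month 189 a fixed £15.00 at rate r clears £364.72 in 35 more payments. Total: 188 + 35 = 223 months.

223 months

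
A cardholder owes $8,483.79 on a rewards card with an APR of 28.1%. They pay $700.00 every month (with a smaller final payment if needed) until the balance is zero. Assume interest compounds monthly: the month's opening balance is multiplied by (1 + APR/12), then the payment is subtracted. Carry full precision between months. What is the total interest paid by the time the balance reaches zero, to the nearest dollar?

$1,613

Monthly rate r = 28.1%/12 = 2.34167% = 0.0234167.
Payoff takes n = ⌈−ln(1 − rB₀/P)/ln(1+r)⌉ = ⌈14.421⌉ = 15 payments; the last is $296.72.
Total paid = 14·$700.00 + $296.72 = $10,096.72.
Total interest = total paid − principal = $10,096.72 − $8,483.79 = $1,612.93.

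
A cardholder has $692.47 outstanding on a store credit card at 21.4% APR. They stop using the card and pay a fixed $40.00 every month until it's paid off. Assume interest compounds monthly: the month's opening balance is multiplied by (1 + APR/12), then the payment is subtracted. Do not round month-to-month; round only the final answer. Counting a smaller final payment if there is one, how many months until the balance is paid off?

Monthly rate r = 21.4%/12 = 1.78333% = 0.0178333.
Recurrence: B ← B·(1+r) − $40.00.
Month 1: interest $12.35; balance after payment $664.82.
Month 2: interest $11.86; balance after payment $636.67.
Closed form: n = −ln(1 − rB₀/P)/ln(1+r) = −ln(0.69127)/ln(1.01783) ≈ 20.888, so the balance reaches zero during payment 21.

21 months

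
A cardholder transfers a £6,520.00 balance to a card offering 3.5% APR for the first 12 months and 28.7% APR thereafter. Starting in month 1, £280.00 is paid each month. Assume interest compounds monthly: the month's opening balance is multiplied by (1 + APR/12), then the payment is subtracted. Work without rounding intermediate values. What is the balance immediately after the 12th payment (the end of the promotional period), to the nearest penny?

Promo months 1–12 at r₀ = 3.5%/12 = 0.00291667; months 13+ at r₁ = 28.7%/12 = 0.0239167.
After month 12: iterate B ← B·(1+r₀) − £280.00 for 12 months → £3,337.47.

£3,337.47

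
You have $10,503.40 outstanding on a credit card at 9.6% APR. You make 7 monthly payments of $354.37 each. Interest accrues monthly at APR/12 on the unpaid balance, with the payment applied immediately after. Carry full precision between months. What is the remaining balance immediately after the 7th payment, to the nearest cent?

$8,564.97

Monthly rate r = 9.6%/12 = 0.8% = 0.008.
Each month: B ← B·(1+r) − $354.37.
Month 1: interest $84.03; balance after payment $10,233.06.
Month 2: interest $81.86; balance after payment $9,960.55.
Month 3: interest $79.68; balance after payment $9,685.87.
Month 4: interest $77.49; balance after payment $9,408.98.
Month 5: interest $75.27; balance after payment $9,129.88.
Month 6: interest $73.04; balance after payment $8,848.55.
Month 7: interest $70.79; balance after payment $8,564.97.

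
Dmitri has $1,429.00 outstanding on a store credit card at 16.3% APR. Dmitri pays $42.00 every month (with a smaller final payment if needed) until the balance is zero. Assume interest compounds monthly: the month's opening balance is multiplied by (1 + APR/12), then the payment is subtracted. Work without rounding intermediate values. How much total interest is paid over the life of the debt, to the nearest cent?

$501.64

Monthly rate r = 16.3%/12 = 1.35833% = 0.0135833.
Payoff takes n = ⌈−ln(1 − rB₀/P)/ln(1+r)⌉ = ⌈45.967⌉ = 46 payments; the last is $40.64.
Total paid = 45·$42.00 + $40.64 = $1,930.64.
Total interest = total paid − principal = $1,930.64 − $1,429.00 = $501.64.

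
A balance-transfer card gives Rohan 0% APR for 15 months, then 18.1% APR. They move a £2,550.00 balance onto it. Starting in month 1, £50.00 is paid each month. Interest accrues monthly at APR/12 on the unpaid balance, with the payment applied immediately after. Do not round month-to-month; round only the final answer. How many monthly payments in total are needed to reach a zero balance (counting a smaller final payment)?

Promo months 1–15 at r₀ = 0%/12 = 0; months 16+ at r₁ = 18.1%/12 = 0.0150833.
After month 15 (no interest yet): B = £2,550.00 − 15·£50.00 = £1,800.00.
Then at r₁ with £50.00/mo: n₂ = −ln(1 − r₁·B/P)/ln(1+r₁) ≈ 52.31 → 53 more payments.

68 months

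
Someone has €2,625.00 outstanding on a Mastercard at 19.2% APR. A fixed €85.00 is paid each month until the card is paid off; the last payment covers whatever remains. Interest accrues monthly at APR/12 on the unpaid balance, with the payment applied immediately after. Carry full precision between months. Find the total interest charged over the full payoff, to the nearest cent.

Monthly rate r = 19.2%/12 = 1.6% = 0.016.
Payoff takes n = ⌈−ln(1 − rB₀/P)/ln(1+r)⌉ = ⌈42.931⌉ = 43 payments; the last is €79.14.
Total paid = 42·€85.00 + €79.14 = €3,649.14.
Total interest = total paid − principal = €3,649.14 − €2,625.00 = €1,024.14.

€1,024.14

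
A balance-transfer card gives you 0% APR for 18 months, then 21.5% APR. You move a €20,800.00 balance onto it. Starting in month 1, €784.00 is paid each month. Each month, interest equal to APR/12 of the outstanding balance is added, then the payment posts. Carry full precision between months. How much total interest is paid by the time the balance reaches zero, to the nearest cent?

€636.37

Promo months 1–18 at r₀ = 0%/12 = 0; months 19+ at r₁ = 21.5%/12 = 0.0179167.
After month 18 (no interest yet): B = €20,800.00 − 18·€784.00 = €6,688.00.
Then at r₁ with €784.00/mo: n₂ = −ln(1 − r₁·B/P)/ln(1+r₁) ≈ 9.34 → 10 more payments.
Total paid = 27·€784.00 + €268.37 = €21,436.37; interest = €21,436.37 − €20,800.00 = €636.37.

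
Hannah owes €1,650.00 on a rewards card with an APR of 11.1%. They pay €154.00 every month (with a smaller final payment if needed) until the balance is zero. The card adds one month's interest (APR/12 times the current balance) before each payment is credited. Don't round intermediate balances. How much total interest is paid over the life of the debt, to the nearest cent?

€95.78

Monthly rate r = 11.1%/12 = 0.925% = 0.00925.
Payoff takes n = ⌈−ln(1 − rB₀/P)/ln(1+r)⌉ = ⌈11.335⌉ = 12 payments; the last is €51.78.
Total paid = 11·€154.00 + €51.78 = €1,745.78.
Total interest = total paid − principal = €1,745.78 − €1,650.00 = €95.78.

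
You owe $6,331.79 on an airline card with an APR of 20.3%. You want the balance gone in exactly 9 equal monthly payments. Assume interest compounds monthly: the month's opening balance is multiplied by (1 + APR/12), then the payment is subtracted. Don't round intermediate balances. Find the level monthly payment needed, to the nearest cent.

Monthly rate r = 20.3%/12 = 1.69167% = 0.0169167.
Level-payment amortization: P = B₀·r / (1 − (1+r)^(−n)) = 6331.79·0.0169167 / (1 − 1.01692^(−9)).
Denominator 1 − (1+r)^(−9) = 0.140132146.
P = 107.113 / 0.140132146 ≈ 764.37.

$764.37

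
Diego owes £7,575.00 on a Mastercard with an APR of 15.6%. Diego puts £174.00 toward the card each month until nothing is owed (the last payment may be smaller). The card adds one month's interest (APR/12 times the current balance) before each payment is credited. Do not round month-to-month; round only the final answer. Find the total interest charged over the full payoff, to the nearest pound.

Monthly rate r = 15.6%/12 = 1.3% = 0.013.
Payoff takes n = ⌈−ln(1 − rB₀/P)/ln(1+r)⌉ = ⌈64.616⌉ = 65 payments; the last is £107.41.
Total paid = 64·£174.00 + £107.41 = £11,243.41.
Total interest = total paid − principal = £11,243.41 − £7,575.00 = £3,668.41.

£3,668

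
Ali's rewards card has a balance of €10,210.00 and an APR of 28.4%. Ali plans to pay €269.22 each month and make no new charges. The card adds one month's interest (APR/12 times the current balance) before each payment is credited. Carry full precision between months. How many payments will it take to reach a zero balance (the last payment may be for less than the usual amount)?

Monthly rate r = 28.4%/12 = 2.36667% = 0.0236667.
Recurrence: B ← B·(1+r) − €269.22.
Month 1: interest €241.64; balance after payment €10,182.42.
Month 2: interest €240.98; balance after payment €10,154.18.
Closed form: n = −ln(1 − rB₀/P)/ln(1+r) = −ln(0.10246)/ln(1.02367) ≈ 97.402, so the balance reaches zero during payment 98.

98 payments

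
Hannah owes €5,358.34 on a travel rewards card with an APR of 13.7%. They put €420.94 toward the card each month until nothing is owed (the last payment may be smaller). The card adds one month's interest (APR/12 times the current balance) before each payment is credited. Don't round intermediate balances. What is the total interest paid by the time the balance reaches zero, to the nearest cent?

€465.06

Monthly rate r = 13.7%/12 = 1.14167% = 0.0114167.
Payoff takes n = ⌈−ln(1 − rB₀/P)/ln(1+r)⌉ = ⌈13.833⌉ = 14 payments; the last is €351.18.
Total paid = 13·€420.94 + €351.18 = €5,823.40.
Total interest = total paid − principal = €5,823.40 − €5,358.34 = €465.06.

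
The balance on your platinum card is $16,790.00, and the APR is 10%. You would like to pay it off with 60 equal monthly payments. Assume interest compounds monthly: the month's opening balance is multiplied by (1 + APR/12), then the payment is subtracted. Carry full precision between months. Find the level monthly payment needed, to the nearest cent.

Monthly rate r = 10%/12 = 0.833333% = 0.00833333.
Level-payment amortization: P = B₀·r / (1 − (1+r)^(−n)) = 16790.00·0.00833333 / (1 − 1.00833^(−60)).
Denominator 1 − (1+r)^(−60) = 0.392211409.
P = 139.917 / 0.392211409 ≈ 356.74.

$356.74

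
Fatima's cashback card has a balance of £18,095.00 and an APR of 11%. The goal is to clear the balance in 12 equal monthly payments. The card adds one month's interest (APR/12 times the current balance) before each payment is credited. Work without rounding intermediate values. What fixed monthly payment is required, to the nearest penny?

Monthly rate r = 11%/12 = 0.916667% = 0.00916667.
Level-payment amortization: P = B₀·r / (1 − (1+r)^(−n)) = 18095.00·0.00916667 / (1 − 1.00917^(−12)).
Denominator 1 − (1+r)^(−12) = 0.103716844.
P = 165.871 / 0.103716844 ≈ 1599.27.

£1,599.27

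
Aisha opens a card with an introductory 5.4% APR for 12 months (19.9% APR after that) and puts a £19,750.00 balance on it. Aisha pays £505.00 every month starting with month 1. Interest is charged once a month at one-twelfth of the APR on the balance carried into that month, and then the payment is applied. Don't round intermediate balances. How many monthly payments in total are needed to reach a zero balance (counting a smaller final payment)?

52 months

Promo months 1–12 at r₀ = 5.4%/12 = 0.0045; months 13+ at r₁ = 19.9%/12 = 0.0165833.
After month 12: iterate B ← B·(1+r₀) − £505.00 for 12 months → £14,631.04.
Then at r₁ with £505.00/mo: n₂ = −ln(1 − r₁·B/P)/ln(1+r₁) ≈ 39.81 → 40 more payments.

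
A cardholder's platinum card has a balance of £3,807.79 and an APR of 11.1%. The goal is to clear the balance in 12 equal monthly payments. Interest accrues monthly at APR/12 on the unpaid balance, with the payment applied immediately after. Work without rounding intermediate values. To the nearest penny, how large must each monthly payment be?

Monthly rate r = 11.1%/12 = 0.925% = 0.00925.
Level-payment amortization: P = B₀·r / (1 − (1+r)^(−n)) = 3807.79·0.00925 / (1 − 1.00925^(−12)).
Denominator 1 − (1+r)^(−12) = 0.104604509.
P = 35.2221 / 0.104604509 ≈ 336.72.

£336.72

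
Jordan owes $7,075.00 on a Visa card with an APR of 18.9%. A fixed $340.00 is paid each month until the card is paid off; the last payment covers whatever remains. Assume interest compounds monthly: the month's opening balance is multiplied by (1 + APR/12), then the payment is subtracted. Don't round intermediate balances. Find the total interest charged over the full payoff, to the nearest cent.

Monthly rate r = 18.9%/12 = 1.575% = 0.01575.
Payoff takes n = ⌈−ln(1 − rB₀/P)/ln(1+r)⌉ = ⌈25.411⌉ = 26 payments; the last is $140.48.
Total paid = 25·$340.00 + $140.48 = $8,640.48.
Total interest = total paid − principal = $8,640.48 − $7,075.00 = $1,565.48.

$1,565.48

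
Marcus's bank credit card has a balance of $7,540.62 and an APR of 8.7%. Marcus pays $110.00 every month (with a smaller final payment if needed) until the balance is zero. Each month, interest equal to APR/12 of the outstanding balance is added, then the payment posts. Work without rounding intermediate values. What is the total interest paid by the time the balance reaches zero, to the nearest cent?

Monthly rate r = 8.7%/12 = 0.725% = 0.00725.
Payoff takes n = ⌈−ln(1 − rB₀/P)/ln(1+r)⌉ = ⌈95.123⌉ = 96 payments; the last is $13.61.
Total paid = 95·$110.00 + $13.61 = $10,463.61.
Total interest = total paid − principal = $10,463.61 − $7,540.62 = $2,922.99.

$2,922.99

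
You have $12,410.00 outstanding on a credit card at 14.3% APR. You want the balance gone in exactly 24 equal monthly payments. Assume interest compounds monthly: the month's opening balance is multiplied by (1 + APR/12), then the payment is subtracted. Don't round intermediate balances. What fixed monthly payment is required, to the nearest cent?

Monthly rate r = 14.3%/12 = 1.19167% = 0.0119167.
Level-payment amortization: P = B₀·r / (1 − (1+r)^(−n)) = 12410.00·0.0119167 / (1 − 1.01192^(−24)).
Denominator 1 − (1+r)^(−24) = 0.247466176.
P = 147.886 / 0.247466176 ≈ 597.60.

$597.60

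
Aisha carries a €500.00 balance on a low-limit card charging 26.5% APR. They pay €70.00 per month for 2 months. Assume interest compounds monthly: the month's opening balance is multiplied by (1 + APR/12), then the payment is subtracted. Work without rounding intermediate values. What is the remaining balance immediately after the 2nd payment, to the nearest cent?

Monthly rate r = 26.5%/12 = 2.20833% = 0.0220833.
Each month: B ← B·(1+r) − €70.00.
Month 1: interest €11.04; balance after payment €441.04.
Month 2: interest €9.74; balance after payment €380.78.

€380.78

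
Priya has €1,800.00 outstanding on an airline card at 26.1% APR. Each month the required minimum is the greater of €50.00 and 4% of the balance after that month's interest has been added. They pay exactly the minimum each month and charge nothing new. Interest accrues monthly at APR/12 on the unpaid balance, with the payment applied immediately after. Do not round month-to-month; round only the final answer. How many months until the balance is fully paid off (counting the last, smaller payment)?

56 months

Monthly rate r = 26.1%/12 = 2.175% = 0.02175.
While 4% of the post-interest balance exceeds €50.00, each month B ← (B·(1+r))·(1 − 0.04), i.e. B shrinks by the factor (1+r)·0.96 = 0.98088.
This holds for months 1–21. Entering month 22 the balance is €1,200.07; 4% of the post-interest balance is now below €50.00, so the flat €50.00 minimum applies from here.
From month 22 a fixed €50.00 at rate r clears €1,200.07 in 35 more payments. Total: 21 + 35 = 56 months.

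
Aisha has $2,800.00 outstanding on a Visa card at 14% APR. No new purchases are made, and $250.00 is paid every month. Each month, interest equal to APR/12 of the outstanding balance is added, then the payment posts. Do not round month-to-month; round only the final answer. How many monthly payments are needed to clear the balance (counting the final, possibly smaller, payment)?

Monthly rate r = 14%/12 = 1.16667% = 0.0116667.
Recurrence: B ← B·(1+r) − $250.00.
Month 1: interest $32.67; balance after payment $2,582.67.
Month 2: interest $30.13; balance after payment $2,362.80.
Closed form: n = −ln(1 − rB₀/P)/ln(1+r) = −ln(0.86933)/ln(1.01167) ≈ 12.072, so the balance reaches zero during payment 13.

13 months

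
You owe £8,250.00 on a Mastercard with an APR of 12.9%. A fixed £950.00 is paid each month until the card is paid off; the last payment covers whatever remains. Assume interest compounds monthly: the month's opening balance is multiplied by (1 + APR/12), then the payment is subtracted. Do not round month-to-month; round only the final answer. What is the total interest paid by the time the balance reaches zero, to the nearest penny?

£458.04

Monthly rate r = 12.9%/12 = 1.075% = 0.01075.
Payoff takes n = ⌈−ln(1 − rB₀/P)/ln(1+r)⌉ = ⌈9.166⌉ = 10 payments; the last is £158.04.
Total paid = 9·£950.00 + £158.04 = £8,708.04.
Total interest = total paid − principal = £8,708.04 − £8,250.00 = £458.04.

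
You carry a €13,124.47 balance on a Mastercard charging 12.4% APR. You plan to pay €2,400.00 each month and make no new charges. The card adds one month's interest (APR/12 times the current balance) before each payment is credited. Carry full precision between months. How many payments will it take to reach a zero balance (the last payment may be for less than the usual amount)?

6 months

Monthly rate r = 12.4%/12 = 1.03333% = 0.0103333.
Recurrence: B ← B·(1+r) − €2,400.00.
Month 1: interest €135.62; balance after payment €10,860.09.
Month 2: interest €112.22; balance after payment €8,572.31.
Month 3: interest €88.58; balance after payment €6,260.89.
Month 4: interest €64.70; balance after payment €3,925.59.
Month 5: interest €40.56; balance after payment €1,566.15.
Month 6: interest €16.18; balance after payment €0.00.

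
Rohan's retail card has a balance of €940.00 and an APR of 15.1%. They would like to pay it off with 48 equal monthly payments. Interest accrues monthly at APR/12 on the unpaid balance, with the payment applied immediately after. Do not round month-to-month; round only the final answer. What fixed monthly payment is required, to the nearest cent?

€26.21

Monthly rate r = 15.1%/12 = 1.25833% = 0.0125833.
Level-payment amortization: P = B₀·r / (1 − (1+r)^(−n)) = 940.00·0.0125833 / (1 − 1.01258^(−48)).
Denominator 1 − (1+r)^(−48) = 0.451315352.
P = 11.8283 / 0.451315352 ≈ 26.21.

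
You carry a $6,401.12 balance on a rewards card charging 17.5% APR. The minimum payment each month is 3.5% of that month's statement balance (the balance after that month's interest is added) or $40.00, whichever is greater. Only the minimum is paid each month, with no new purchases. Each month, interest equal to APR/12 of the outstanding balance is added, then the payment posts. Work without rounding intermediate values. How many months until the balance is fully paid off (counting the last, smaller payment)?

Monthly rate r = 17.5%/12 = 1.45833% = 0.0145833.
While 3.5% of the post-interest balance exceeds $40.00, each month B ← (B·(1+r))·(1 − 0.035), i.e. B shrinks by the factor (1+r)·0.965 = 0.97907.
This holds for months 1–83. Entering month 84 the balance is $1,106.38; 3.5% of the post-interest balance is now below $40.00, so the flat $40.00 minimum applies from here.
From month 84 a fixed $40.00 at rate r clears $1,106.38 in 36 more payments. Total: 83 + 36 = 119 months.

119 months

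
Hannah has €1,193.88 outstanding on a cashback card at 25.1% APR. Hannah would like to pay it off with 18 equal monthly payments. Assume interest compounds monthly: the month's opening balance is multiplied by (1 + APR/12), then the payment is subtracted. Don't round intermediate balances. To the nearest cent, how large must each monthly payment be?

Monthly rate r = 25.1%/12 = 2.09167% = 0.0209167.
Level-payment amortization: P = B₀·r / (1 − (1+r)^(−n)) = 1193.88·0.0209167 / (1 − 1.02092^(−18)).
Denominator 1 − (1+r)^(−18) = 0.311070612.
P = 24.972 / 0.311070612 ≈ 80.28.

€80.28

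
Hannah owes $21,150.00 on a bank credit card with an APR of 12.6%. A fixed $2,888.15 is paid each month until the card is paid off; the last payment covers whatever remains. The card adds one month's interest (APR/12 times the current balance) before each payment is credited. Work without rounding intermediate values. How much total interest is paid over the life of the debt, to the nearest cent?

Monthly rate r = 12.6%/12 = 1.05% = 0.0105.
Payoff takes n = ⌈−ln(1 − rB₀/P)/ln(1+r)⌉ = ⌈7.660⌉ = 8 payments; the last is $1,909.05.
Total paid = 7·$2,888.15 + $1,909.05 = $22,126.10.
Total interest = total paid − principal = $22,126.10 − $21,150.00 = $976.10.

$976.10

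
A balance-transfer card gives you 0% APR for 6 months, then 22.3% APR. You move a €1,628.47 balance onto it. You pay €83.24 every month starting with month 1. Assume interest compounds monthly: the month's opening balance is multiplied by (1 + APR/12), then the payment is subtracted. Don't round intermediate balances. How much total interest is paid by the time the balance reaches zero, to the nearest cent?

Promo months 1–6 at r₀ = 0%/12 = 0; months 7+ at r₁ = 22.3%/12 = 0.0185833.
After month 6 (no interest yet): B = €1,628.47 − 6·€83.24 = €1,129.03.
Then at r₁ with €83.24/mo: n₂ = −ln(1 − r₁·B/P)/ln(1+r₁) ≈ 15.77 → 16 more payments.
Total paid = 21·€83.24 + €64.49 = €1,812.53; interest = €1,812.53 − €1,628.47 = €184.06.

€184.06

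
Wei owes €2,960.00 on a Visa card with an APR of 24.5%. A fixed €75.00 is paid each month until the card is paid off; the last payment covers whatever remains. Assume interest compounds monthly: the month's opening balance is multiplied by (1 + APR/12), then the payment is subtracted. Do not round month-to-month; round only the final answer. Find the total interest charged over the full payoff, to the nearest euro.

Monthly rate r = 24.5%/12 = 2.04167% = 0.0204167.
Payoff takes n = ⌈−ln(1 − rB₀/P)/ln(1+r)⌉ = ⌈81.082⌉ = 82 payments; the last is €6.21.
Total paid = 81·€75.00 + €6.21 = €6,081.21.
Total interest = total paid − principal = €6,081.21 − €2,960.00 = €3,121.21.

€3,121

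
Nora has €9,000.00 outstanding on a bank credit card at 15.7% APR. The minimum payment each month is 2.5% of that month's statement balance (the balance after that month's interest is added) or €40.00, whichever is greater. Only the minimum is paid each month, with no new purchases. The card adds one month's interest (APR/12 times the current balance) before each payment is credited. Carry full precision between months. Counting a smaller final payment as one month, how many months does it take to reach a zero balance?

198 months

Monthly rate r = 15.7%/12 = 1.30833% = 0.0130833.
While 2.5% of the post-interest balance exceeds €40.00, each month B ← (B·(1+r))·(1 − 0.025), i.e. B shrinks by the factor (1+r)·0.975 = 0.98776.
This holds for months 1–142. Entering month 143 the balance is €1,564.99; 2.5% of the post-interest balance is now below €40.00, so the flat €40.00 minimum applies from here.
From month 143 a fixed €40.00 at rate r clears €1,564.99 in 56 more payments. Total: 142 + 56 = 198 months.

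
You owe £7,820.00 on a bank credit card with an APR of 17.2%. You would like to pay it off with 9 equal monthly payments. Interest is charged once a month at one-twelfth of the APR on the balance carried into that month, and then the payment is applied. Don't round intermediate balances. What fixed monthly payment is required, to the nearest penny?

£932.34

Monthly rate r = 17.2%/12 = 1.43333% = 0.0143333.
Level-payment amortization: P = B₀·r / (1 − (1+r)^(−n)) = 7820.00·0.0143333 / (1 − 1.01433^(−9)).
Denominator 1 − (1+r)^(−9) = 0.120220737.
P = 112.087 / 0.120220737 ≈ 932.34.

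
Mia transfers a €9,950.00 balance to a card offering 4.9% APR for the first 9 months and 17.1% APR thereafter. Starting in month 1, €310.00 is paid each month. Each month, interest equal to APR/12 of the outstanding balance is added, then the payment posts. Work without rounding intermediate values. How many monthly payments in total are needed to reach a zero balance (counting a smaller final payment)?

39 payments

Promo months 1–9 at r₀ = 4.9%/12 = 0.00408333; months 10+ at r₁ = 17.1%/12 = 0.01425.
After month 9: iterate B ← B·(1+r₀) − €310.00 for 9 months → €7,485.69.
Then at r₁ with €310.00/mo: n₂ = −ln(1 − r₁·B/P)/ln(1+r₁) ≈ 29.81 → 30 more payments.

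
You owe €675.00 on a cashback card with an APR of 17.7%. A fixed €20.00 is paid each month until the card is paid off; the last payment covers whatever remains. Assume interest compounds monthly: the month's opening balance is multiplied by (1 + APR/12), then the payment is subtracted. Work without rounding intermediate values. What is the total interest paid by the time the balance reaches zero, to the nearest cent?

Monthly rate r = 17.7%/12 = 1.475% = 0.01475.
Payoff takes n = ⌈−ln(1 − rB₀/P)/ln(1+r)⌉ = ⌈47.041⌉ = 48 payments; the last is €0.82.
Total paid = 47·€20.00 + €0.82 = €940.82.
Total interest = total paid − principal = €940.82 − €675.00 = €265.82.

€265.82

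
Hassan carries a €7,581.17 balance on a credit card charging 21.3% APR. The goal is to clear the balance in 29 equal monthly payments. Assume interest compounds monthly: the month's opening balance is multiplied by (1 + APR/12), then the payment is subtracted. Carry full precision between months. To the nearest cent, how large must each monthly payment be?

Monthly rate r = 21.3%/12 = 1.775% = 0.01775.
Level-payment amortization: P = B₀·r / (1 − (1+r)^(−n)) = 7581.17·0.01775 / (1 − 1.01775^(−29)).
Denominator 1 − (1+r)^(−29) = 0.399645487.
P = 134.566 / 0.399645487 ≈ 336.71.

€336.71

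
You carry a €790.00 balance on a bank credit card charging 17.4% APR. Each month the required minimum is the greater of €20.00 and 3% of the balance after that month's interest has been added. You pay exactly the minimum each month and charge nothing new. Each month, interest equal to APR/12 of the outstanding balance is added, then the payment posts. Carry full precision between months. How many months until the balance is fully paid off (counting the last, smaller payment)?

Monthly rate r = 17.4%/12 = 1.45% = 0.0145.
While 3% of the post-interest balance exceeds €20.00, each month B ← (B·(1+r))·(1 − 0.03), i.e. B shrinks by the factor (1+r)·0.97 = 0.98406.
This holds for months 1–12. Entering month 13 the balance is €651.50; 3% of the post-interest balance is now below €20.00, so the flat €20.00 minimum applies from here.
From month 13 a fixed €20.00 at rate r clears €651.50 in 45 more payments. Total: 12 + 45 = 57 months.

57 months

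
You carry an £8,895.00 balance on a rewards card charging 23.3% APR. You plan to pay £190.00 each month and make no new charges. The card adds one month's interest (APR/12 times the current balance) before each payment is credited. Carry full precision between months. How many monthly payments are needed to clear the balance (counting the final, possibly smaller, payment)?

Monthly rate r = 23.3%/12 = 1.94167% = 0.0194167.
Recurrence: B ← B·(1+r) − £190.00.
Month 1: interest £172.71; balance after payment £8,877.71.
Month 2: interest £172.38; balance after payment £8,860.09.
Closed form: n = −ln(1 − rB₀/P)/ln(1+r) = −ln(0.090993)/ln(1.01942) ≈ 124.644, so the balance reaches zero during payment 125.

125 payments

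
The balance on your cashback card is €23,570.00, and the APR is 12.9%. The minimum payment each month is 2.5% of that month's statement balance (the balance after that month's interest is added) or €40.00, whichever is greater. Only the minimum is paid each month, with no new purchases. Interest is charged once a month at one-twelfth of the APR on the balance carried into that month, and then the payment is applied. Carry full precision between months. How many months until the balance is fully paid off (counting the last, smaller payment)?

Monthly rate r = 12.9%/12 = 1.075% = 0.01075.
While 2.5% of the post-interest balance exceeds €40.00, each month B ← (B·(1+r))·(1 − 0.025), i.e. B shrinks by the factor (1+r)·0.975 = 0.98548.
This holds for months 1–185. Entering month 186 the balance is €1,575.10; 2.5% of the post-interest balance is now below €40.00, so the flat €40.00 minimum applies from here.
From month 186 a fixed €40.00 at rate r clears €1,575.10 in 52 more payments. Total: 185 + 52 = 237 months.

237 months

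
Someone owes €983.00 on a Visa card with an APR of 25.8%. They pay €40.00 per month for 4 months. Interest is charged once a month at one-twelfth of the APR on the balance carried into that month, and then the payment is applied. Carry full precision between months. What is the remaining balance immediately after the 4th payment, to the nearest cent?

Monthly rate r = 25.8%/12 = 2.15% = 0.0215.
Each month: B ← B·(1+r) − €40.00.
Month 1: interest €21.13; balance after payment €964.13.
Month 2: interest €20.73; balance after payment €944.86.
Month 3: interest €20.31; balance after payment €925.18.
Month 4: interest €19.89; balance after payment €905.07.

€905.07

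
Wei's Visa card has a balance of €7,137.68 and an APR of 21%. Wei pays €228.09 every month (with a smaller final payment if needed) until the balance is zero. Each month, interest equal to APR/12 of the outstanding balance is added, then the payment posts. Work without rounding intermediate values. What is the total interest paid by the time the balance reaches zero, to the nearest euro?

€3,292

Monthly rate r = 21%/12 = 1.75% = 0.0175.
Payoff takes n = ⌈−ln(1 − rB₀/P)/ln(1+r)⌉ = ⌈45.725⌉ = 46 payments; the last is €165.67.
Total paid = 45·€228.09 + €165.67 = €10,429.72.
Total interest = total paid − principal = €10,429.72 − €7,137.68 = €3,292.04.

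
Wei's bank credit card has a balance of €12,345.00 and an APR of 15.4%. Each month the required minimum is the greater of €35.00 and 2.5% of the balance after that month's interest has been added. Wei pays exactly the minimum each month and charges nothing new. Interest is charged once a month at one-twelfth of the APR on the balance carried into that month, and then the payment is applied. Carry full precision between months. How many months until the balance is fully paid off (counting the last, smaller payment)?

230 months

Monthly rate r = 15.4%/12 = 1.28333% = 0.0128333.
While 2.5% of the post-interest balance exceeds €35.00, each month B ← (B·(1+r))·(1 − 0.025), i.e. B shrinks by the factor (1+r)·0.975 = 0.98751.
This holds for months 1–175. Entering month 176 the balance is €1,369.14; 2.5% of the post-interest balance is now below €35.00, so the flat €35.00 minimum applies from here.
From month 176 a fixed €35.00 at rate r clears €1,369.14 in 55 more payments. Total: 175 + 55 = 230 months.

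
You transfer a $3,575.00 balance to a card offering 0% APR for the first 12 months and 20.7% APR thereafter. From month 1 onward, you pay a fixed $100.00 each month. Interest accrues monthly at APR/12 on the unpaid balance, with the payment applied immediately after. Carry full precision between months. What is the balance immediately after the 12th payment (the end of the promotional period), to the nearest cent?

Promo months 1–12 at r₀ = 0%/12 = 0; months 13+ at r₁ = 20.7%/12 = 0.01725.
After month 12 (no interest yet): B = $3,575.00 − 12·$100.00 = $2,375.00.

$2,375.00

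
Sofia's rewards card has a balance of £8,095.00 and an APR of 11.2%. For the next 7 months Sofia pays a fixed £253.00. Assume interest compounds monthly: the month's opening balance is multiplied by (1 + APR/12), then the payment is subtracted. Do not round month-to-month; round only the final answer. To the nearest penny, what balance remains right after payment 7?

£6,817.55

Monthly rate r = 11.2%/12 = 0.933333% = 0.00933333.
Each month: B ← B·(1+r) − £253.00.
Month 1: interest £75.55; balance after payment £7,917.55.
Month 2: interest £73.90; balance after payment £7,738.45.
Month 3: interest £72.23; balance after payment £7,557.68.
Month 4: interest £70.54; balance after payment £7,375.21.
Month 5: interest £68.84; balance after payment £7,191.05.
Month 6: interest £67.12; balance after payment £7,005.17.
Month 7: interest £65.38; balance after payment £6,817.55.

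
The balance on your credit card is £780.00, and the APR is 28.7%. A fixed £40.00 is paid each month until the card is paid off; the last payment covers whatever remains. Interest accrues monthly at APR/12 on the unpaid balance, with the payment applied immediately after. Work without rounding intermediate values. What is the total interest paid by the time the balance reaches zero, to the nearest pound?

£283

Monthly rate r = 28.7%/12 = 2.39167% = 0.0239167.
Payoff takes n = ⌈−ln(1 − rB₀/P)/ln(1+r)⌉ = ⌈26.573⌉ = 27 payments; the last is £23.04.
Total paid = 26·£40.00 + £23.04 = £1,063.04.
Total interest = total paid − principal = £1,063.04 − £780.00 = £283.04.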